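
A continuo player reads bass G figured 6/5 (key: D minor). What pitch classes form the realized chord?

G, Bb, D, E

The written figures 6/5 are shorthand for 6/5/3: the 3 is implied.
A third above G in this key is Bb.
A fifth above G in this key is D.
A sixth above G in this key is E.
Together with the bass G, this spells E half-diminished seventh in first inversion.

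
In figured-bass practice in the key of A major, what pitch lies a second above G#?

Counting 1 letter step above G# lands on A; in A major, that letter is A.

A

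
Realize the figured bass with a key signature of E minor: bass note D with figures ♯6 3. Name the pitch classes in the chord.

D, F#, B#

A third above D in this key is F#.
A sixth above D in this key is B, raised to B# by the sharp.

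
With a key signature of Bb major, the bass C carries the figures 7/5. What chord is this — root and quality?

The figures 7/5 indicate a seventh chord in root position.
In root position the bass is the root, so the root is C.
The chord tones are C, Eb, G, Bb, giving C minor seventh.

C minor seventh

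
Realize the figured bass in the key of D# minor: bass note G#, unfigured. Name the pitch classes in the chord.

G#, B, D#

An unfigured bass implies 5/3.
A third above G# in this key is B.
A fifth above G# in this key is D#.
Together with the bass G#, this spells G# minor in root position.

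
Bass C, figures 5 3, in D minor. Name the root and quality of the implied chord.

The figures 5 3 indicate a triad in root position.
In root position the bass is the root, so the root is C.
The chord tones are C, E, G, giving C major.

C major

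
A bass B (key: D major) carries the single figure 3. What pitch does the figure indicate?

Counting 2 letter steps above B lands on D; in D major, that letter is D.

D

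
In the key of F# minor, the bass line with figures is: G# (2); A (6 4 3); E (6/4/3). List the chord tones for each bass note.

G#, A, C#, E | A, C#, D, F# | E, G#, A, C#

G# (6/4/2): G#, A, C#, E.
A (6/4/3): A, C#, D, F#.
E (6/4/3): E, G#, A, C#.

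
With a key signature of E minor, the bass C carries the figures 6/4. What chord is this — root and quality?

F# diminished

The figures 6/4 indicate a triad in second inversion.
In second inversion the root lies a fourth above the bass: a fourth above C in E minor is F#.
The chord tones are C, F#, A, giving F# diminished.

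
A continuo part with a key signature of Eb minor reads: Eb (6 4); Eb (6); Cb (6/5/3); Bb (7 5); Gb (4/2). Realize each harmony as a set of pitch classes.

Eb (6/4): Eb, Ab, Cb.
Eb (6/3): Eb, Gb, Cb.
Cb (6/5/3): Cb, Eb, Gb, Ab.
Bb (7/5/3): Bb, Db, F, Ab.
Gb (6/4/2): Gb, Ab, Cb, Eb.

Eb, Ab, Cb | Eb, Gb, Cb | Cb, Eb, Gb, Ab | Bb, Db, F, Ab | Gb, Ab, Cb, Eb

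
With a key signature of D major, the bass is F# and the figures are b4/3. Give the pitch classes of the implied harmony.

F#, A, Bb, D

The written figures b4/3 are shorthand for 6/4/3: the 6 is implied.
A third above F# in this key is A.
A fourth above F# in this key is B, lowered to Bb by the flat.
A sixth above F# in this key is D.
Together with the bass F#, this spells Bb augmented major seventh in second inversion.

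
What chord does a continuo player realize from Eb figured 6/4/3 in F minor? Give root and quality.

The figures 6/4/3 indicate a seventh chord in second inversion.
In second inversion the root lies a fourth above the bass: a fourth above Eb in F minor is Ab.
The chord tones are Eb, G, Ab, C, giving Ab major seventh.

Ab major seventh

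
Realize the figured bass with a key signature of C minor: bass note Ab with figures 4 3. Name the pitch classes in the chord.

The written figures 4 3 are shorthand for 6/4/3: the 6 is implied.
A third above Ab in this key is C.
A fourth above Ab in this key is D.
A sixth above Ab in this key is F.
Together with the bass Ab, this spells D half-diminished seventh in second inversion.

Ab, C, D, F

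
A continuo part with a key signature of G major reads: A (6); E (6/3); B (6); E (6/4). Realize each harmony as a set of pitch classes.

A (6/3): A, C, F#.
E (6/3): E, G, C.
B (6/3): B, D, G.
E (6/4): E, A, C.

A, C, F# | E, G, C | B, D, G | E, A, C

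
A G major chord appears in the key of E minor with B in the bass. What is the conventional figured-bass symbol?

B is the third of G major, so the chord is in first inversion.
A triad in first inversion is figured 6/3, conventionally abbreviated 6.

6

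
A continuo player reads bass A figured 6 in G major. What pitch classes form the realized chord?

A, C, F#

The written figures 6 are shorthand for 6/3: the 3 is implied.
A third above A in this key is C.
A sixth above A in this key is F#.
Together with the bass A, this spells F# diminished in first inversion.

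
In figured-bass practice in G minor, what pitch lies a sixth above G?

Counting 5 letter steps above G lands on E; in G minor, that letter is Eb.

Eb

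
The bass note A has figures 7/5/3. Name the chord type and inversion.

Intervals of 7/5/3 above the bass form a seventh chord; the bass is the root, so this is root position.

seventh chord, root position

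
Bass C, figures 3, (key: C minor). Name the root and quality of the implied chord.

C minor

The figures 3 indicate a triad in root position.
In root position the bass is the root, so the root is C.
The chord tones are C, Eb, G, giving C minor.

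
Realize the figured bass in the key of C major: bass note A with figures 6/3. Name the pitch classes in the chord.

A, C, F

A third above A in this key is C.
A sixth above A in this key is F.
Together with the bass A, this spells F major in first inversion.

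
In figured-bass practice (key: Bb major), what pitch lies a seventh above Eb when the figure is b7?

Db

Counting 6 letter steps above Eb lands on D; in Bb major, that letter is D.
The b7 figure lowers it a semitone, giving Db.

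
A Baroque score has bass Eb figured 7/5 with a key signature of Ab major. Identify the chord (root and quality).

Eb dominant seventh

The figures 7/5 indicate a seventh chord in root position.
In root position the bass is the root, so the root is Eb.
The chord tones are Eb, G, Bb, Db, giving Eb dominant seventh.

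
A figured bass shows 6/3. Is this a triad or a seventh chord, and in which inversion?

triad, first inversion

Intervals of 6/3 above the bass form a triad; the bass is the third, so this is first inversion.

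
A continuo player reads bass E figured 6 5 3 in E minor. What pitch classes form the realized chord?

A third above E in this key is G.
A fifth above E in this key is B.
A sixth above E in this key is C.
Together with the bass E, this spells C major seventh in first inversion.

E, G, B, C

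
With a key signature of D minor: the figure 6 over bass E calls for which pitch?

Counting 5 letter steps above E lands on C; in D minor, that letter is C.

C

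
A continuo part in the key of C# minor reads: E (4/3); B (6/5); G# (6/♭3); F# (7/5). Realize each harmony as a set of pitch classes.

E (6/4/3): E, G#, A, C#.
B (6/5/3): B, D#, F#, G#.
G# (6/b3): G#, Bb, E.
F# (7/5/3): F#, A, C#, E.

E, G#, A, C# | B, D#, F#, G# | G#, Bb, E | F#, A, C#, E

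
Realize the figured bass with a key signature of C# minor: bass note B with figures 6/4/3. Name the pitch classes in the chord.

B, D#, E, G#

A third above B in this key is D#.
A fourth above B in this key is E.
A sixth above B in this key is G#.
Together with the bass B, this spells E major seventh in second inversion.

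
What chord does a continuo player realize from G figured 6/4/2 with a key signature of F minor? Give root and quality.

Ab major seventh

The figures 6/4/2 indicate a seventh chord in third inversion.
In third inversion the root lies a second above the bass: a second above G in F minor is Ab.
The chord tones are G, Ab, C, Eb, giving Ab major seventh.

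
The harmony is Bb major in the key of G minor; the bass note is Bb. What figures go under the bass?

no figures

Bb is the root of Bb major, so the chord is in root position.
A triad in root position is figured 5/3, conventionally abbreviated (no figures — root-position triad).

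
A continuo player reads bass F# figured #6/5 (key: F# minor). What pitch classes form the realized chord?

The written figures #6/5 are shorthand for 6/5/3: the 3 is implied.
A third above F# in this key is A.
A fifth above F# in this key is C#.
A sixth above F# in this key is D, raised to D# by the sharp.
Together with the bass F#, this spells D# half-diminished seventh in first inversion.

F#, A, C#, D#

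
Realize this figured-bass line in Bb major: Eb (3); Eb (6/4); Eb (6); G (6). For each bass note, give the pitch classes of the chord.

Eb (5/3): Eb, G, Bb.
Eb (6/4): Eb, A, C.
Eb (6/3): Eb, G, C.
G (6/3): G, Bb, Eb.

Eb, G, Bb | Eb, A, C | Eb, G, C | G, Bb, Eb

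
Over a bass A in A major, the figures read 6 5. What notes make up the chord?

The written figures 6 5 are shorthand for 6/5/3: the 3 is implied.
A third above A in this key is C#.
A fifth above A in this key is E.
A sixth above A in this key is F#.
Together with the bass A, this spells F# minor seventh in first inversion.

A, C#, E, F#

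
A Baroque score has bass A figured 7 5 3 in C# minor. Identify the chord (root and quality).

The figures 7 5 3 indicate a seventh chord in root position.
In root position the bass is the root, so the root is A.
The chord tones are A, C#, E, G#, giving A major seventh.

A major seventh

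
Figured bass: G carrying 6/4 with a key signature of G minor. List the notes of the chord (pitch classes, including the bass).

G, C, Eb

A fourth above G in this key is C.
A sixth above G in this key is Eb.
Together with the bass G, this spells C minor in second inversion.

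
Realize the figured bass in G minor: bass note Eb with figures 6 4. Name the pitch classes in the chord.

Eb, A, C

A fourth above Eb in this key is A.
A sixth above Eb in this key is C.
Together with the bass Eb, this spells A diminished in second inversion.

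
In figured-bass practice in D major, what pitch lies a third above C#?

Counting 2 letter steps above C# lands on E; in D major, that letter is E.

E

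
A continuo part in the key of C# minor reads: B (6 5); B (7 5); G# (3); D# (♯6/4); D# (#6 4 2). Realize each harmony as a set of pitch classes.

B (6/5/3): B, D#, F#, G#.
B (7/5/3): B, D#, F#, A.
G# (5/3): G#, B, D#.
D# (#6/4): D#, G#, B#.
D# (#6/4/2): D#, E, G#, B#.

B, D#, F#, G# | B, D#, F#, A | G#, B, D# | D#, G#, B# | D#, E, G#, B#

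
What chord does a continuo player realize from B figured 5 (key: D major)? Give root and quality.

B minor

The figures 5 indicate a triad in root position.
In root position the bass is the root, so the root is B.
The chord tones are B, D, F#, giving B minor.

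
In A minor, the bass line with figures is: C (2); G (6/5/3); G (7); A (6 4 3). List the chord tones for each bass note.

C, D, F, A | G, B, D, E | G, B, D, F | A, C, D, F

C (6/4/2): C, D, F, A.
G (6/5/3): G, B, D, E.
G (7/5/3): G, B, D, F.
A (6/4/3): A, C, D, F.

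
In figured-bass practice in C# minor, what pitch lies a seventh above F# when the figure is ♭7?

Eb

Counting 6 letter steps above F# lands on E; in C# minor, that letter is E.
The b7 figure lowers it a semitone, giving Eb.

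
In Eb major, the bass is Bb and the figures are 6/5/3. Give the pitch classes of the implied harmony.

A third above Bb in this key is D.
A fifth above Bb in this key is F.
A sixth above Bb in this key is G.
Together with the bass Bb, this spells G minor seventh in first inversion.

Bb, D, F, G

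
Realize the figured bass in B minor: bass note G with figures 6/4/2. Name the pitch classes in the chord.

G, A, C#, E

A second above G in this key is A.
A fourth above G in this key is C#.
A sixth above G in this key is E.
Together with the bass G, this spells A dominant seventh in third inversion.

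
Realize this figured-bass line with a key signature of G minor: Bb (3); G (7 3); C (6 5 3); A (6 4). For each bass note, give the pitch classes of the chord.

Bb (5/3): Bb, D, F.
G (7/5/3): G, Bb, D, F.
C (6/5/3): C, Eb, G, A.
A (6/4): A, D, F.

Bb, D, F | G, Bb, D, F | C, Eb, G, A | A, D, F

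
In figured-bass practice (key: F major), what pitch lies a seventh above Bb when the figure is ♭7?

Counting 6 letter steps above Bb lands on A; in F major, that letter is A.
The b7 figure lowers it a semitone, giving Ab.

Ab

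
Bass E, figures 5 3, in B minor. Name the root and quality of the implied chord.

E minor

The figures 5 3 indicate a triad in root position.
In root position the bass is the root, so the root is E.
The chord tones are E, G, B, giving E minor.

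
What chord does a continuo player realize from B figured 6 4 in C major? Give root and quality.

The figures 6 4 indicate a triad in second inversion.
In second inversion the root lies a fourth above the bass: a fourth above B in C major is E.
The chord tones are B, E, G, giving E minor.

E minor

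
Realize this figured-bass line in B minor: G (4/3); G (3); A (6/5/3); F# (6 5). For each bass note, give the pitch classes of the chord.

G (6/4/3): G, B, C#, E.
G (5/3): G, B, D.
A (6/5/3): A, C#, E, F#.
F# (6/5/3): F#, A, C#, D.

G, B, C#, E | G, B, D | A, C#, E, F# | F#, A, C#, D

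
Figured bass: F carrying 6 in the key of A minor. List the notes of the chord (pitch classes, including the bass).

The written figures 6 are shorthand for 6/3: the 3 is implied.
A third above F in this key is A.
A sixth above F in this key is D.
Together with the bass F, this spells D minor in first inversion.

F, A, D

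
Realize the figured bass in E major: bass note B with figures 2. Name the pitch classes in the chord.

The written figures 2 are shorthand for 6/4/2: the 6/4 are implied.
A second above B in this key is C#.
A fourth above B in this key is E.
A sixth above B in this key is G#.
Together with the bass B, this spells C# minor seventh in third inversion.

B, C#, E, G#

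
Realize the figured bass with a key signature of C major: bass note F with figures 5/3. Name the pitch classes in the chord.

F, A, C

A third above F in this key is A.
A fifth above F in this key is C.
Together with the bass F, this spells F major in root position.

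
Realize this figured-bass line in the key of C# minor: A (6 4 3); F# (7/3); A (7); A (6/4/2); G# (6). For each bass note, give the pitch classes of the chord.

A, C#, D#, F# | F#, A, C#, E | A, C#, E, G# | A, B, D#, F# | G#, B, E

A (6/4/3): A, C#, D#, F#.
F# (7/5/3): F#, A, C#, E.
A (7/5/3): A, C#, E, G#.
A (6/4/2): A, B, D#, F#.
G# (6/3): G#, B, E.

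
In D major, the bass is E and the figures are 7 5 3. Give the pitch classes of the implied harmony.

A third above E in this key is G.
A fifth above E in this key is B.
A seventh above E in this key is D.
Together with the bass E, this spells E minor seventh in root position.

E, G, B, D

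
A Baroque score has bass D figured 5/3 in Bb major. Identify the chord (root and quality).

The figures 5/3 indicate a triad in root position.
In root position the bass is the root, so the root is D.
The chord tones are D, F, A, giving D minor.

D minor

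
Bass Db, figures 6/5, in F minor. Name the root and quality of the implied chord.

The figures 6/5 indicate a seventh chord in first inversion.
In first inversion the root lies a sixth above the bass: a sixth above Db in F minor is Bb.
The chord tones are Db, F, Ab, Bb, giving Bb minor seventh.

Bb minor seventh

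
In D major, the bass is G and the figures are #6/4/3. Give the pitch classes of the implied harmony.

A third above G in this key is B.
A fourth above G in this key is C#.
A sixth above G in this key is E, raised to E# by the sharp.

G, B, C#, E#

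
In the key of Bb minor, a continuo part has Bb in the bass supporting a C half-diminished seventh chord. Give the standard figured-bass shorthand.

4/2

Bb is the seventh of C half-diminished seventh, so the chord is in third inversion.
A seventh chord in third inversion is figured 6/4/2, conventionally abbreviated 4/2.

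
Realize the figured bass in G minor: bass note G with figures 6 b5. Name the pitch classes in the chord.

The written figures 6 b5 are shorthand for 6/5/3: the 3 is implied.
A third above G in this key is Bb.
A fifth above G in this key is D, lowered to Db by the flat.
A sixth above G in this key is Eb.
Together with the bass G, this spells Eb dominant seventh in first inversion.

G, Bb, Db, Eb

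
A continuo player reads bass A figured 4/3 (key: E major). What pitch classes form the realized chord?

A, C#, D#, F#

The written figures 4/3 are shorthand for 6/4/3: the 6 is implied.
A third above A in this key is C#.
A fourth above A in this key is D#.
A sixth above A in this key is F#.
Together with the bass A, this spells D# half-diminished seventh in second inversion.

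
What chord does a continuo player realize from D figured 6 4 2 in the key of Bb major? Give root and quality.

The figures 6 4 2 indicate a seventh chord in third inversion.
In third inversion the root lies a second above the bass: a second above D in Bb major is Eb.
The chord tones are D, Eb, G, Bb, giving Eb major seventh.

Eb major seventh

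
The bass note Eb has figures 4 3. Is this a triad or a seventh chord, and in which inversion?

4 3 is shorthand for 6/4/3.
Intervals of 6/4/3 above the bass form a seventh chord; the bass is the fifth, so this is second inversion.

seventh chord, second inversion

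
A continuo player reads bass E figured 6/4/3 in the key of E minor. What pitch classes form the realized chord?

A third above E in this key is G.
A fourth above E in this key is A.
A sixth above E in this key is C.
Together with the bass E, this spells A minor seventh in second inversion.

E, G, A, C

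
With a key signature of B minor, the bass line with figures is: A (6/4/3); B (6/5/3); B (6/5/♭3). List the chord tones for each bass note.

A (6/4/3): A, C#, D, F#.
B (6/5/3): B, D, F#, G.
B (6/5/b3): B, Db, F#, G.

A, C#, D, F# | B, D, F#, G | B, Db, F#, G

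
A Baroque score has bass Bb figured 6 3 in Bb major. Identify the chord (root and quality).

The figures 6 3 indicate a triad in first inversion.
In first inversion the root lies a sixth above the bass: a sixth above Bb in Bb major is G.
The chord tones are Bb, D, G, giving G minor.

G minor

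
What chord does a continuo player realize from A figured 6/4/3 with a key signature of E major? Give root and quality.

The figures 6/4/3 indicate a seventh chord in second inversion.
In second inversion the root lies a fourth above the bass: a fourth above A in E major is D#.
The chord tones are A, C#, D#, F#, giving D# half-diminished seventh.

D# half-diminished seventh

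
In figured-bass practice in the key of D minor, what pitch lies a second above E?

Counting 1 letter step above E lands on F; in D minor, that letter is F.

F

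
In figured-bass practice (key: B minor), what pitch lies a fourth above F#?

Counting 3 letter steps above F# lands on B; in B minor, that letter is B.

B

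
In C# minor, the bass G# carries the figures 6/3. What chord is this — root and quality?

E major

The figures 6/3 indicate a triad in first inversion.
In first inversion the root lies a sixth above the bass: a sixth above G# in C# minor is E.
The chord tones are G#, B, E, giving E major.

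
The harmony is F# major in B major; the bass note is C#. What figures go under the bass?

C# is the fifth of F# major, so the chord is in second inversion.
A triad in second inversion is figured 6/4, conventionally abbreviated 6/4.

6/4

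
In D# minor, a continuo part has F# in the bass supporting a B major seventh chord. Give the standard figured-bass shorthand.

F# is the fifth of B major seventh, so the chord is in second inversion.
A seventh chord in second inversion is figured 6/4/3, conventionally abbreviated 4/3.

4/3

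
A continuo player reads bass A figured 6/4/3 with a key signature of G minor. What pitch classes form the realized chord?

A third above A in this key is C.
A fourth above A in this key is D.
A sixth above A in this key is F.
Together with the bass A, this spells D minor seventh in second inversion.

A, C, D, F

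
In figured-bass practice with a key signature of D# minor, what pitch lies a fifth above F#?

Counting 4 letter steps above F# lands on C; in D# minor, that letter is C#.

C#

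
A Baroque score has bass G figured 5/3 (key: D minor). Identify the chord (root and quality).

G minor

The figures 5/3 indicate a triad in root position.
In root position the bass is the root, so the root is G.
The chord tones are G, Bb, D, giving G minor.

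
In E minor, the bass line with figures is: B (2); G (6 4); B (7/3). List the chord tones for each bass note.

B (6/4/2): B, C, E, G.
G (6/4): G, C, E.
B (7/5/3): B, D, F#, A.

B, C, E, G | G, C, E | B, D, F#, A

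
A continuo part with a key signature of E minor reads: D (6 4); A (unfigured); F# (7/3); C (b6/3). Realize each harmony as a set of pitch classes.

D (6/4): D, G, B.
A (5/3): A, C, E.
F# (7/5/3): F#, A, C, E.
C (b6/3): C, E, Ab.

D, G, B | A, C, E | F#, A, C, E | C, E, Ab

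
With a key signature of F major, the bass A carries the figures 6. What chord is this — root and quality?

F major

The figures 6 indicate a triad in first inversion.
In first inversion the root lies a sixth above the bass: a sixth above A in F major is F.
The chord tones are A, C, F, giving F major.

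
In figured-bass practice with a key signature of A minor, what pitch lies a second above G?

Counting 1 letter step above G lands on A; in A minor, that letter is A.

A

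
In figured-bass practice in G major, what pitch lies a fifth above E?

Counting 4 letter steps above E lands on B; in G major, that letter is B.

B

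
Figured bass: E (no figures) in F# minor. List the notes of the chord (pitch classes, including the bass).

E, G#, B

An unfigured bass implies 5/3.
A third above E in this key is G#.
A fifth above E in this key is B.
Together with the bass E, this spells E major in root position.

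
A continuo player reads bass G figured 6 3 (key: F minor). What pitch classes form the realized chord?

A third above G in this key is Bb.
A sixth above G in this key is Eb.
Together with the bass G, this spells Eb major in first inversion.

G, Bb, Eb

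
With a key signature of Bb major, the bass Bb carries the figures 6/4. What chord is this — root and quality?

Eb major

The figures 6/4 indicate a triad in second inversion.
In second inversion the root lies a fourth above the bass: a fourth above Bb in Bb major is Eb.
The chord tones are Bb, Eb, G, giving Eb major.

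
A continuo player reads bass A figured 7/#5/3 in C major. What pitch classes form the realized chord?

A third above A in this key is C.
A fifth above A in this key is E, raised to E# by the sharp.
A seventh above A in this key is G.

A, C, E#, G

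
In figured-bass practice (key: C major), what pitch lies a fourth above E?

A

Counting 3 letter steps above E lands on A; in C major, that letter is A.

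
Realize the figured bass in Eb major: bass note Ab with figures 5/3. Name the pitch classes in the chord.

Ab, C, Eb

A third above Ab in this key is C.
A fifth above Ab in this key is Eb.
Together with the bass Ab, this spells Ab major in root position.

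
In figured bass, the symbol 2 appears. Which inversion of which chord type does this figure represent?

2 is shorthand for 6/4/2.
Intervals of 6/4/2 above the bass form a seventh chord; the bass is the seventh, so this is third inversion.

seventh chord, third inversion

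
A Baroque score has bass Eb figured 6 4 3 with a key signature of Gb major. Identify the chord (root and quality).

The figures 6 4 3 indicate a seventh chord in second inversion.
In second inversion the root lies a fourth above the bass: a fourth above Eb in Gb major is Ab.
The chord tones are Eb, Gb, Ab, Cb, giving Ab minor seventh.

Ab minor seventh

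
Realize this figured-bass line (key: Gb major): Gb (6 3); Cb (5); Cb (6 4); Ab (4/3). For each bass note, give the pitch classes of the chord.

Gb, Bb, Eb | Cb, Eb, Gb | Cb, F, Ab | Ab, Cb, Db, F

Gb (6/3): Gb, Bb, Eb.
Cb (5/3): Cb, Eb, Gb.
Cb (6/4): Cb, F, Ab.
Ab (6/4/3): Ab, Cb, Db, F.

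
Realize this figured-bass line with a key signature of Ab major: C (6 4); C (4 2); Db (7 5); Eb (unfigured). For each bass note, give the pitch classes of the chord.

C, F, Ab | C, Db, F, Ab | Db, F, Ab, C | Eb, G, Bb

C (6/4): C, F, Ab.
C (6/4/2): C, Db, F, Ab.
Db (7/5/3): Db, F, Ab, C.
Eb (5/3): Eb, G, Bb.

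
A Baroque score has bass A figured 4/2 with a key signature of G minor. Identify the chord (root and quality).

The figures 4/2 indicate a seventh chord in third inversion.
In third inversion the root lies a second above the bass: a second above A in G minor is Bb.
The chord tones are A, Bb, D, F, giving Bb major seventh.

Bb major seventh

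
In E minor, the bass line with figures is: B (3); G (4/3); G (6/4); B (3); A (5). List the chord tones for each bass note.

B (5/3): B, D, F#.
G (6/4/3): G, B, C, E.
G (6/4): G, C, E.
B (5/3): B, D, F#.
A (5/3): A, C, E.

B, D, F# | G, B, C, E | G, C, E | B, D, F# | A, C, E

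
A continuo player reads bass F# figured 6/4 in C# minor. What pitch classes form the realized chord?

F#, B, D#

A fourth above F# in this key is B.
A sixth above F# in this key is D#.
Together with the bass F#, this spells B major in second inversion.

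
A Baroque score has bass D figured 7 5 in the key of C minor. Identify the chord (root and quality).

The figures 7 5 indicate a seventh chord in root position.
In root position the bass is the root, so the root is D.
The chord tones are D, F, Ab, C, giving D half-diminished seventh.

D half-diminished seventh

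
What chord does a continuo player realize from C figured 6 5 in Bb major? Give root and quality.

The figures 6 5 indicate a seventh chord in first inversion.
In first inversion the root lies a sixth above the bass: a sixth above C in Bb major is A.
The chord tones are C, Eb, G, A, giving A half-diminished seventh.

A half-diminished seventh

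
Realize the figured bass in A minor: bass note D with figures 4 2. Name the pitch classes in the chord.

The written figures 4 2 are shorthand for 6/4/2: the 6 is implied.
A second above D in this key is E.
A fourth above D in this key is G.
A sixth above D in this key is B.
Together with the bass D, this spells E minor seventh in third inversion.

D, E, G, B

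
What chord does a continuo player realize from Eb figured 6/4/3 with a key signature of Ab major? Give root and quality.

Ab major seventh

The figures 6/4/3 indicate a seventh chord in second inversion.
In second inversion the root lies a fourth above the bass: a fourth above Eb in Ab major is Ab.
The chord tones are Eb, G, Ab, C, giving Ab major seventh.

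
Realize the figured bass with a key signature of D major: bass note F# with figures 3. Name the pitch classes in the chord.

F#, A, C#

The written figures 3 are shorthand for 5/3: the 5 is implied.
A third above F# in this key is A.
A fifth above F# in this key is C#.
Together with the bass F#, this spells F# minor in root position.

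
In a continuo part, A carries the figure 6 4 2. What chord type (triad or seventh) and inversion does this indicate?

Intervals of 6/4/2 above the bass form a seventh chord; the bass is the seventh, so this is third inversion.

seventh chord, third inversion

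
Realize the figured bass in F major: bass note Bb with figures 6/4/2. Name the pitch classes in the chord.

A second above Bb in this key is C.
A fourth above Bb in this key is E.
A sixth above Bb in this key is G.
Together with the bass Bb, this spells C dominant seventh in third inversion.

Bb, C, E, G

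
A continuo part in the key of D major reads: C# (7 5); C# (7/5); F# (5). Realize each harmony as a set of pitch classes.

C# (7/5/3): C#, E, G, B.
C# (7/5/3): C#, E, G, B.
F# (5/3): F#, A, C#.

C#, E, G, B | C#, E, G, B | F#, A, C#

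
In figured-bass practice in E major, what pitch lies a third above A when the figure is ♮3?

C

Counting 2 letter steps above A lands on C; in E major, that letter is C#.
The ♮3 figure makes it natural, giving C.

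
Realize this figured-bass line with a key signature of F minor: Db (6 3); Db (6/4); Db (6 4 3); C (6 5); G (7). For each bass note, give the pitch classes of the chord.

Db (6/3): Db, F, Bb.
Db (6/4): Db, G, Bb.
Db (6/4/3): Db, F, G, Bb.
C (6/5/3): C, Eb, G, Ab.
G (7/5/3): G, Bb, Db, F.

Db, F, Bb | Db, G, Bb | Db, F, G, Bb | C, Eb, G, Ab | G, Bb, Db, F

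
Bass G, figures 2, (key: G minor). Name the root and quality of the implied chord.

A half-diminished seventh

The figures 2 indicate a seventh chord in third inversion.
In third inversion the root lies a second above the bass: a second above G in G minor is A.
The chord tones are G, A, C, Eb, giving A half-diminished seventh.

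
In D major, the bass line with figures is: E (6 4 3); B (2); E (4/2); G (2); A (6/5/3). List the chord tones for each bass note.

E (6/4/3): E, G, A, C#.
B (6/4/2): B, C#, E, G.
E (6/4/2): E, F#, A, C#.
G (6/4/2): G, A, C#, E.
A (6/5/3): A, C#, E, F#.

E, G, A, C# | B, C#, E, G | E, F#, A, C# | G, A, C#, E | A, C#, E, F#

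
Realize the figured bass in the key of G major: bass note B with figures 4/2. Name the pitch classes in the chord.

The written figures 4/2 are shorthand for 6/4/2: the 6 is implied.
A second above B in this key is C.
A fourth above B in this key is E.
A sixth above B in this key is G.
Together with the bass B, this spells C major seventh in third inversion.

B, C, E, G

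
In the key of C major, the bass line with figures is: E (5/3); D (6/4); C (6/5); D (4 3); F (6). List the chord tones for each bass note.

E (5/3): E, G, B.
D (6/4): D, G, B.
C (6/5/3): C, E, G, A.
D (6/4/3): D, F, G, B.
F (6/3): F, A, D.

E, G, B | D, G, B | C, E, G, A | D, F, G, B | F, A, D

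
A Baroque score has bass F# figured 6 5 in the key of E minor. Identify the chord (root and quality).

D dominant seventh

The figures 6 5 indicate a seventh chord in first inversion.
In first inversion the root lies a sixth above the bass: a sixth above F# in E minor is D.
The chord tones are F#, A, C, D, giving D dominant seventh.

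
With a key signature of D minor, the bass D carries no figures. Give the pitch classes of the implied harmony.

An unfigured bass implies 5/3.
A third above D in this key is F.
A fifth above D in this key is A.
Together with the bass D, this spells D minor in root position.

D, F, A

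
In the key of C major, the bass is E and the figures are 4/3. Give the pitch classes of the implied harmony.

E, G, A, C

The written figures 4/3 are shorthand for 6/4/3: the 6 is implied.
A third above E in this key is G.
A fourth above E in this key is A.
A sixth above E in this key is C.
Together with the bass E, this spells A minor seventh in second inversion.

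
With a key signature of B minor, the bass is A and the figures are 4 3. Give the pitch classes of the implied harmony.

A, C#, D, F#

The written figures 4 3 are shorthand for 6/4/3: the 6 is implied.
A third above A in this key is C#.
A fourth above A in this key is D.
A sixth above A in this key is F#.
Together with the bass A, this spells D major seventh in second inversion.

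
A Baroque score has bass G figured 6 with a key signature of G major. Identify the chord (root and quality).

The figures 6 indicate a triad in first inversion.
In first inversion the root lies a sixth above the bass: a sixth above G in G major is E.
The chord tones are G, B, E, giving E minor.

E minor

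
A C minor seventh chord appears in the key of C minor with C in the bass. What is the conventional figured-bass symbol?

7

C is the root of C minor seventh, so the chord is in root position.
A seventh chord in root position is figured 7/5/3, conventionally abbreviated 7.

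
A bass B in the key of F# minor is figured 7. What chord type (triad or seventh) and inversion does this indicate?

seventh chord, root position

7 is shorthand for 7/5/3.
Intervals of 7/5/3 above the bass form a seventh chord; the bass is the root, so this is root position.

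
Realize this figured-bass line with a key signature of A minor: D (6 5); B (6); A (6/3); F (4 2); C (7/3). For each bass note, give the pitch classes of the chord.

D, F, A, B | B, D, G | A, C, F | F, G, B, D | C, E, G, B

D (6/5/3): D, F, A, B.
B (6/3): B, D, G.
A (6/3): A, C, F.
F (6/4/2): F, G, B, D.
C (7/5/3): C, E, G, B.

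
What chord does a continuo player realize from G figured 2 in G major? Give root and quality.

The figures 2 indicate a seventh chord in third inversion.
In third inversion the root lies a second above the bass: a second above G in G major is A.
The chord tones are G, A, C, E, giving A minor seventh.

A minor seventh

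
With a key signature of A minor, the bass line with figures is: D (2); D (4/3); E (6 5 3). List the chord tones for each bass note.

D (6/4/2): D, E, G, B.
D (6/4/3): D, F, G, B.
E (6/5/3): E, G, B, C.

D, E, G, B | D, F, G, B | E, G, B, C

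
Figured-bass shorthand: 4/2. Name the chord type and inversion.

4/2 is shorthand for 6/4/2.
Intervals of 6/4/2 above the bass form a seventh chord; the bass is the seventh, so this is third inversion.

seventh chord, third inversion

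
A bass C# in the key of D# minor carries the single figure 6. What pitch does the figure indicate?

A#

Counting 5 letter steps above C# lands on A; in D# minor, that letter is A#.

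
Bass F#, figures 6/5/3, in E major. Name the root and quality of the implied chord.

D# half-diminished seventh

The figures 6/5/3 indicate a seventh chord in first inversion.
In first inversion the root lies a sixth above the bass: a sixth above F# in E major is D#.
The chord tones are F#, A, C#, D#, giving D# half-diminished seventh.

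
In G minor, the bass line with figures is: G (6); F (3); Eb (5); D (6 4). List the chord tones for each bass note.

G, Bb, Eb | F, A, C | Eb, G, Bb | D, G, Bb

G (6/3): G, Bb, Eb.
F (5/3): F, A, C.
Eb (5/3): Eb, G, Bb.
D (6/4): D, G, Bb.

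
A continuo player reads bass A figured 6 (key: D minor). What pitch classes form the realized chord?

A, C, F

The written figures 6 are shorthand for 6/3: the 3 is implied.
A third above A in this key is C.
A sixth above A in this key is F.
Together with the bass A, this spells F major in first inversion.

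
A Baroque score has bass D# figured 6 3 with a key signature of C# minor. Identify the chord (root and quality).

B major

The figures 6 3 indicate a triad in first inversion.
In first inversion the root lies a sixth above the bass: a sixth above D# in C# minor is B.
The chord tones are D#, F#, B, giving B major.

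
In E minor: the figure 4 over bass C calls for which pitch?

F#

Counting 3 letter steps above C lands on F; in E minor, that letter is F#.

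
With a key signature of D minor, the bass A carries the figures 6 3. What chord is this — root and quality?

The figures 6 3 indicate a triad in first inversion.
In first inversion the root lies a sixth above the bass: a sixth above A in D minor is F.
The chord tones are A, C, F, giving F major.

F major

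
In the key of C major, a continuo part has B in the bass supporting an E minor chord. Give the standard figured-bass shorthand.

6/4

B is the fifth of E minor, so the chord is in second inversion.
A triad in second inversion is figured 6/4, conventionally abbreviated 6/4.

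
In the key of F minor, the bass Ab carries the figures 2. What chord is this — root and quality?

The figures 2 indicate a seventh chord in third inversion.
In third inversion the root lies a second above the bass: a second above Ab in F minor is Bb.
The chord tones are Ab, Bb, Db, F, giving Bb minor seventh.

Bb minor seventh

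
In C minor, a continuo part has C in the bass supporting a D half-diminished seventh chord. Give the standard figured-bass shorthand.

C is the seventh of D half-diminished seventh, so the chord is in third inversion.
A seventh chord in third inversion is figured 6/4/2, conventionally abbreviated 4/2.

4/2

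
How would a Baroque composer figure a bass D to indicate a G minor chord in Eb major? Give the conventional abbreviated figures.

D is the fifth of G minor, so the chord is in second inversion.
A triad in second inversion is figured 6/4, conventionally abbreviated 6/4.

6/4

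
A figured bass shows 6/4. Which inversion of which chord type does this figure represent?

Intervals of 6/4 above the bass form a triad; the bass is the fifth, so this is second inversion.

triad, second inversion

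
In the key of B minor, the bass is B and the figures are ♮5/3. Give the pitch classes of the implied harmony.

B, D, F

A third above B in this key is D.
A fifth above B in this key is F#, made natural (F) by the ♮ figure.
Together with the bass B, this spells B diminished in root position.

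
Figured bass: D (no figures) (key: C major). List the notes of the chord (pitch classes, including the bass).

D, F, A

An unfigured bass implies 5/3.
A third above D in this key is F.
A fifth above D in this key is A.
Together with the bass D, this spells D minor in root position.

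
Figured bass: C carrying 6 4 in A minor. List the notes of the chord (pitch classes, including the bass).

A fourth above C in this key is F.
A sixth above C in this key is A.
Together with the bass C, this spells F major in second inversion.

C, F, A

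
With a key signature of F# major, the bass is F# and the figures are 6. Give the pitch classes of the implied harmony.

F#, A#, D#

The written figures 6 are shorthand for 6/3: the 3 is implied.
A third above F# in this key is A#.
A sixth above F# in this key is D#.
Together with the bass F#, this spells D# minor in first inversion.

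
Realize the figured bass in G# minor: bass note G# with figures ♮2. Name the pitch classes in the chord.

The written figures ♮2 are shorthand for 6/4/2: the 6/4 are implied.
A second above G# in this key is A#, made natural (A) by the ♮ figure.
A fourth above G# in this key is C#.
A sixth above G# in this key is E.
Together with the bass G#, this spells A major seventh in third inversion.

G#, A, C#, E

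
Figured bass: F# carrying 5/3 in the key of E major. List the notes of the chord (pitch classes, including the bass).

F#, A, C#

A third above F# in this key is A.
A fifth above F# in this key is C#.
Together with the bass F#, this spells F# minor in root position.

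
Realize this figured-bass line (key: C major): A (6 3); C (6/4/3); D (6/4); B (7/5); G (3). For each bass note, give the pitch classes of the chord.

A (6/3): A, C, F.
C (6/4/3): C, E, F, A.
D (6/4): D, G, B.
B (7/5/3): B, D, F, A.
G (5/3): G, B, D.

A, C, F | C, E, F, A | D, G, B | B, D, F, A | G, B, D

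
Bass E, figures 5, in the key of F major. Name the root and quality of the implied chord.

E diminished

The figures 5 indicate a triad in root position.
In root position the bass is the root, so the root is E.
The chord tones are E, G, Bb, giving E diminished.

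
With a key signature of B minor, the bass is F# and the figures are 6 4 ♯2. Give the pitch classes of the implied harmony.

A second above F# in this key is G, raised to G# by the sharp.
A fourth above F# in this key is B.
A sixth above F# in this key is D.
Together with the bass F#, this spells G# half-diminished seventh in third inversion.

F#, G#, B, D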